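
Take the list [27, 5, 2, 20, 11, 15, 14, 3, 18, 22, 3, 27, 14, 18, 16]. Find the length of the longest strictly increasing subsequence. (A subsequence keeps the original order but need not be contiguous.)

6

Let dp[i] be the length of the longest such subsequence ending at index i:
i:      1  2  3  4  5  6  7  8  9 10 11 12 13 14 15
a[i]:  27  5  2 20 11 15 14  3 18 22  3 27 14 18 16
dp:     1  1  1  2  2  3  3  2  4  5  2  6  3  4  4
Maximum dp value is 6.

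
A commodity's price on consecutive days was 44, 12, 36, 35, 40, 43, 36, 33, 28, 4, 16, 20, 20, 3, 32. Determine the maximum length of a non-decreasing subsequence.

5

Let dp[i] be the length of the longest such subsequence ending at index i:
i:      1  2  3  4  5  6  7  8  9 10 11 12 13 14 15
a[i]:  44 12 36 35 40 43 36 33 28  4 16 20 20  3 32
dp:     1  1  2  2  3  4  3  2  2  1  2  3  4  1  5
Maximum dp value is 5.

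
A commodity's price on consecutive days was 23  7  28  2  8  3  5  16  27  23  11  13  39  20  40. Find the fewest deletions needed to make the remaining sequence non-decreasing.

Fewest deletions = n − (longest non-decreasing subsequence).
Patience tails:
23 → extends → [23]
7 → replaces 23 → [7]
28 → extends → [7, 28]
2 → replaces 7 → [2, 28]
8 → replaces 28 → [2, 8]
3 → replaces 8 → [2, 3]
5 → extends → [2, 3, 5]
16 → extends → [2, 3, 5, 16]
27 → extends → [2, 3, 5, 16, 27]
23 → replaces 27 → [2, 3, 5, 16, 23]
11 → replaces 16 → [2, 3, 5, 11, 23]
13 → replaces 23 → [2, 3, 5, 11, 13]
39 → extends → [2, 3, 5, 11, 13, 39]
20 → replaces 39 → [2, 3, 5, 11, 13, 20]
40 → extends → [2, 3, 5, 11, 13, 20, 40]
Longest non-decreasing subsequence has length 7, so deletions = 15 − 7 = 8.

8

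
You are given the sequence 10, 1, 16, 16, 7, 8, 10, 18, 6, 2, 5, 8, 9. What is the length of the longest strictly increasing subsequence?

5

Track the smallest tail for each achievable length (strict):
10 → extends → [10]
1 → replaces 10 → [1]
16 → extends → [1, 16]
16 → already a tail → [1, 16]
7 → replaces 16 → [1, 7]
8 → extends → [1, 7, 8]
10 → extends → [1, 7, 8, 10]
18 → extends → [1, 7, 8, 10, 18]
6 → replaces 7 → [1, 6, 8, 10, 18]
2 → replaces 6 → [1, 2, 8, 10, 18]
5 → replaces 8 → [1, 2, 5, 10, 18]
8 → replaces 10 → [1, 2, 5, 8, 18]
9 → replaces 18 → [1, 2, 5, 8, 9]
Five tails, so the longest strictly increasing subsequence has length 5 (e.g. 1, 7, 8, 10, 18).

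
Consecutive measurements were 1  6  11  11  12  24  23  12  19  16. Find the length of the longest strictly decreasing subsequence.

Negate each value so 'decreasing' becomes 'increasing', then run patience tails on the negated sequence:
-1 → extends → [-1]
-6 → replaces -1 → [-6]
-11 → replaces -6 → [-11]
-11 → already a tail → [-11]
-12 → replaces -11 → [-12]
-24 → replaces -12 → [-24]
-23 → extends → [-24, -23]
-12 → extends → [-24, -23, -12]
-19 → replaces -12 → [-24, -23, -19]
-16 → extends → [-24, -23, -19, -16]
Four tails, so the longest strictly decreasing subsequence of the original has length 4.

4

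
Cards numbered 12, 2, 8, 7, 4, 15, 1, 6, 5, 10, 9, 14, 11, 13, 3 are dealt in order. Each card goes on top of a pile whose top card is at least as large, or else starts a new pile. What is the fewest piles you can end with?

The minimum number of non-increasing subsequences covering a sequence equals the length of its longest strictly increasing subsequence.
LIS length is 6 (e.g. 2, 4, 6, 10, 11, 13), so 6 piles are needed.

6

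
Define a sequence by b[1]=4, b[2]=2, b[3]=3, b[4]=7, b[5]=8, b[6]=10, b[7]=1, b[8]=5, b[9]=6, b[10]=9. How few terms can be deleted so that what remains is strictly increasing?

Fewest deletions = n − (longest strictly increasing subsequence).
Patience tails:
4 → extends → [4]
2 → replaces 4 → [2]
3 → extends → [2, 3]
7 → extends → [2, 3, 7]
8 → extends → [2, 3, 7, 8]
10 → extends → [2, 3, 7, 8, 10]
1 → replaces 2 → [1, 3, 7, 8, 10]
5 → replaces 7 → [1, 3, 5, 8, 10]
6 → replaces 8 → [1, 3, 5, 6, 10]
9 → replaces 10 → [1, 3, 5, 6, 9]
Longest strictly increasing subsequence has length 5, so deletions = 10 − 5 = 5.

5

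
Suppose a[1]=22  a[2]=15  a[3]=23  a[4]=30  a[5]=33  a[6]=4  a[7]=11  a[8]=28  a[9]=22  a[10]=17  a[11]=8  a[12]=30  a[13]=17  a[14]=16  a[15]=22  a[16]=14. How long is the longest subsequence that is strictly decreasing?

6

Negate each value so 'decreasing' becomes 'increasing', then run patience tails on the negated sequence:
-22 → extends → [-22]
-15 → extends → [-22, -15]
-23 → replaces -22 → [-23, -15]
-30 → replaces -23 → [-30, -15]
-33 → replaces -30 → [-33, -15]
-4 → extends → [-33, -15, -4]
-11 → replaces -4 → [-33, -15, -11]
-28 → replaces -15 → [-33, -28, -11]
-22 → replaces -11 → [-33, -28, -22]
-17 → extends → [-33, -28, -22, -17]
-8 → extends → [-33, -28, -22, -17, -8]
-30 → replaces -28 → [-33, -30, -22, -17, -8]
-17 → already a tail → [-33, -30, -22, -17, -8]
-16 → replaces -8 → [-33, -30, -22, -17, -16]
-22 → already a tail → [-33, -30, -22, -17, -16]
-14 → extends → [-33, -30, -22, -17, -16, -14]
Six tails, so the longest strictly decreasing subsequence of the original has length 6.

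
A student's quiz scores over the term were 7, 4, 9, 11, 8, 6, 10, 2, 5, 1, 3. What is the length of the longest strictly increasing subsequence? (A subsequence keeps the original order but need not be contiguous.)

3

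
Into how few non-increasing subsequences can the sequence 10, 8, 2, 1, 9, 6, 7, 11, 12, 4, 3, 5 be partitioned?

5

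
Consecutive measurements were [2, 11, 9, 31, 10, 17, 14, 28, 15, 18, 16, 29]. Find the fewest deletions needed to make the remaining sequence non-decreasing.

5

Fewest deletions = n − (longest non-decreasing subsequence).
i:      1  2  3  4  5  6  7  8  9 10 11 12
a[i]:   2 11  9 31 10 17 14 28 15 18 16 29
dp:     1  2  2  3  3  4  4  5  5  6  6  7
max dp = 7, so deletions = 12 − 7 = 5.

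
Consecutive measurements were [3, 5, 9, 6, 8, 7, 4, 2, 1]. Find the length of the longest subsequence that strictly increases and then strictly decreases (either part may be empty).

inc[i] = longest strictly increasing subsequence ending at i; dec[i] = longest strictly decreasing subsequence starting at i:
i:     1 2 3 4 5 6 7 8 9
a[i]:  3 5 9 6 8 7 4 2 1
inc:   1 2 3 3 4 4 2 1 1
dec:   3 4 6 4 5 4 3 2 1
Best peak at i=3 (value 9): inc=3, dec=6, length 3+6−1 = 8.

8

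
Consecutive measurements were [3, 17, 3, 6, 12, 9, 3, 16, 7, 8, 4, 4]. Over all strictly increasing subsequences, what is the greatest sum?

Let S[i] be the best sum of a strictly increasing subsequence ending at i:
i:      1  2  3  4  5  6  7  8  9 10 11 12
a[i]:   3 17  3  6 12  9  3 16  7  8  4  4
S:      3 20  3  9 21 18  3 37 16 24  7  7
Maximum is 37 (e.g. 3 + 6 + 12 + 16).

37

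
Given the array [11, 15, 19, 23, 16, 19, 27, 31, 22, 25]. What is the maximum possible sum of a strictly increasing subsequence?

126

Let S[i] be the best sum of a strictly increasing subsequence ending at i:
i:       1   2   3   4   5   6   7   8   9  10
a[i]:   11  15  19  23  16  19  27  31  22  25
S:      11  26  45  68  42  61  95 126  83 108
Maximum is 126 (e.g. 11 + 15 + 19 + 23 + 27 + 31).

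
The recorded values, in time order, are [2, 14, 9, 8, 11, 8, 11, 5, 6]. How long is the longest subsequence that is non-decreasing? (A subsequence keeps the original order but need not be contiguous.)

Track the smallest tail for each achievable length (allowing ties):
2 → extends → [2]
14 → extends → [2, 14]
9 → replaces 14 → [2, 9]
8 → replaces 9 → [2, 8]
11 → extends → [2, 8, 11]
8 → replaces 11 → [2, 8, 8]
11 → extends → [2, 8, 8, 11]
5 → replaces 8 → [2, 5, 8, 11]
6 → replaces 8 → [2, 5, 6, 11]
Four tails, so the longest non-decreasing subsequence has length 4 (e.g. 2, 9, 11, 11).

4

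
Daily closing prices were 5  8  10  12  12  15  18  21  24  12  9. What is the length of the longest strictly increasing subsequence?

8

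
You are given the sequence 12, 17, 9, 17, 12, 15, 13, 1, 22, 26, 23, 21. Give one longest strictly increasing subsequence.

Patience tails give the LIS length; then backtrack through the dp parents:
12 → extends → [12]
17 → extends → [12, 17]
9 → replaces 12 → [9, 17]
17 → already a tail → [9, 17]
12 → replaces 17 → [9, 12]
15 → extends → [9, 12, 15]
13 → replaces 15 → [9, 12, 13]
1 → replaces 9 → [1, 12, 13]
22 → extends → [1, 12, 13, 22]
26 → extends → [1, 12, 13, 22, 26]
23 → replaces 26 → [1, 12, 13, 22, 23]
21 → replaces 22 → [1, 12, 13, 21, 23]
Length 5; one witness is 9, 12, 15, 22, 26.

9, 12, 15, 22, 26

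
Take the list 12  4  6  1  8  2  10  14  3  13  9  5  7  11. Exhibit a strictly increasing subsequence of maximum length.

1, 2, 3, 5, 7, 11

Patience tails give the LIS length; then backtrack through the dp parents:
12 → extends → [12]
4 → replaces 12 → [4]
6 → extends → [4, 6]
1 → replaces 4 → [1, 6]
8 → extends → [1, 6, 8]
2 → replaces 6 → [1, 2, 8]
10 → extends → [1, 2, 8, 10]
14 → extends → [1, 2, 8, 10, 14]
3 → replaces 8 → [1, 2, 3, 10, 14]
13 → replaces 14 → [1, 2, 3, 10, 13]
9 → replaces 10 → [1, 2, 3, 9, 13]
5 → replaces 9 → [1, 2, 3, 5, 13]
7 → replaces 13 → [1, 2, 3, 5, 7]
11 → extends → [1, 2, 3, 5, 7, 11]
Length 6; one witness is 1, 2, 3, 5, 7, 11.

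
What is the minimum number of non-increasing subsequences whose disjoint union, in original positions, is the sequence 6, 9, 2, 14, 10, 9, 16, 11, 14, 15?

Place each on the leftmost legal pile:
6 → new pile 1 (tops now [6])
9 → new pile 2 (tops now [6, 9])
2 → pile 1 (tops now [2, 9])
14 → new pile 3 (tops now [2, 9, 14])
10 → pile 3 (tops now [2, 9, 10])
9 → pile 2 (tops now [2, 9, 10])
16 → new pile 4 (tops now [2, 9, 10, 16])
11 → pile 4 (tops now [2, 9, 10, 11])
14 → new pile 5 (tops now [2, 9, 10, 11, 14])
15 → new pile 6 (tops now [2, 9, 10, 11, 14, 15])
Six piles.

6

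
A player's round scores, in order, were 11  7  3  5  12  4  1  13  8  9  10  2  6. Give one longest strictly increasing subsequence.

Patience tails give the LIS length; then backtrack through the dp parents:
11 → extends → [11]
7 → replaces 11 → [7]
3 → replaces 7 → [3]
5 → extends → [3, 5]
12 → extends → [3, 5, 12]
4 → replaces 5 → [3, 4, 12]
1 → replaces 3 → [1, 4, 12]
13 → extends → [1, 4, 12, 13]
8 → replaces 12 → [1, 4, 8, 13]
9 → replaces 13 → [1, 4, 8, 9]
10 → extends → [1, 4, 8, 9, 10]
2 → replaces 4 → [1, 2, 8, 9, 10]
6 → replaces 8 → [1, 2, 6, 9, 10]
Length 5; one witness is 3, 5, 8, 9, 10.

3, 5, 8, 9, 10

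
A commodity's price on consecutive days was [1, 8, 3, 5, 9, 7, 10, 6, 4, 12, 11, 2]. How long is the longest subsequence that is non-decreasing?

6

Track the smallest tail for each achievable length (allowing ties):
1 → extends → [1]
8 → extends → [1, 8]
3 → replaces 8 → [1, 3]
5 → extends → [1, 3, 5]
9 → extends → [1, 3, 5, 9]
7 → replaces 9 → [1, 3, 5, 7]
10 → extends → [1, 3, 5, 7, 10]
6 → replaces 7 → [1, 3, 5, 6, 10]
4 → replaces 5 → [1, 3, 4, 6, 10]
12 → extends → [1, 3, 4, 6, 10, 12]
11 → replaces 12 → [1, 3, 4, 6, 10, 11]
2 → replaces 3 → [1, 2, 4, 6, 10, 11]
Six tails, so the longest non-decreasing subsequence has length 6 (e.g. 1, 3, 5, 9, 10, 12).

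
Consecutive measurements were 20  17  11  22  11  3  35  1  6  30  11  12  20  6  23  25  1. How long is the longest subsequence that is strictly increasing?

7

Track the smallest tail for each achievable length (strict):
20 → extends → [20]
17 → replaces 20 → [17]
11 → replaces 17 → [11]
22 → extends → [11, 22]
11 → already a tail → [11, 22]
3 → replaces 11 → [3, 22]
35 → extends → [3, 22, 35]
1 → replaces 3 → [1, 22, 35]
6 → replaces 22 → [1, 6, 35]
30 → replaces 35 → [1, 6, 30]
11 → replaces 30 → [1, 6, 11]
12 → extends → [1, 6, 11, 12]
20 → extends → [1, 6, 11, 12, 20]
6 → already a tail → [1, 6, 11, 12, 20]
23 → extends → [1, 6, 11, 12, 20, 23]
25 → extends → [1, 6, 11, 12, 20, 23, 25]
1 → already a tail → [1, 6, 11, 12, 20, 23, 25]
Seven tails, so the longest strictly increasing subsequence has length 7 (e.g. 3, 6, 11, 12, 20, 23, 25).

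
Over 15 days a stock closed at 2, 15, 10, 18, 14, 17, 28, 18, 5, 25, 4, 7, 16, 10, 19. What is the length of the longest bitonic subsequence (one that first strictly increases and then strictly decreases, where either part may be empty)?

8

inc[i] = longest strictly increasing subsequence ending at i; dec[i] = longest strictly decreasing subsequence starting at i:
i:      1  2  3  4  5  6  7  8  9 10 11 12 13 14 15
a[i]:   2 15 10 18 14 17 28 18  5 25  4  7 16 10 19
inc:    1  2  2  3  3  4  5  5  2  6  2  3  4  4  6
dec:    1  4  3  4  3  3  4  3  2  3  1  1  2  1  1
Best peak at i=7 (value 28): inc=5, dec=4, length 5+4−1 = 8.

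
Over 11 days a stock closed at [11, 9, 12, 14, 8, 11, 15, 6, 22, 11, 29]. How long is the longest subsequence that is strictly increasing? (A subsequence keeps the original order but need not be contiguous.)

6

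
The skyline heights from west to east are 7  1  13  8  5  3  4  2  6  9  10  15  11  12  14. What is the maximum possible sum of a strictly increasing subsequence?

71

Let S[i] be the best sum of a strictly increasing subsequence ending at i:
i:      1  2  3  4  5  6  7  8  9 10 11 12 13 14 15
a[i]:   7  1 13  8  5  3  4  2  6  9 10 15 11 12 14
S:      7  1 20 15  6  4  8  3 14 24 34 49 45 57 71
Maximum is 71 (e.g. 7 + 8 + 9 + 10 + 11 + 12 + 14).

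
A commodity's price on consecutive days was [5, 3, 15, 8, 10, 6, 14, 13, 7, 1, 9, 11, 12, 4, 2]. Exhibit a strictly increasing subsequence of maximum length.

Patience tails give the LIS length; then backtrack through the dp parents:
5 → extends → [5]
3 → replaces 5 → [3]
15 → extends → [3, 15]
8 → replaces 15 → [3, 8]
10 → extends → [3, 8, 10]
6 → replaces 8 → [3, 6, 10]
14 → extends → [3, 6, 10, 14]
13 → replaces 14 → [3, 6, 10, 13]
7 → replaces 10 → [3, 6, 7, 13]
1 → replaces 3 → [1, 6, 7, 13]
9 → replaces 13 → [1, 6, 7, 9]
11 → extends → [1, 6, 7, 9, 11]
12 → extends → [1, 6, 7, 9, 11, 12]
4 → replaces 6 → [1, 4, 7, 9, 11, 12]
2 → replaces 4 → [1, 2, 7, 9, 11, 12]
Length 6; one witness is 5, 6, 7, 9, 11, 12.

5, 6, 7, 9, 11, 12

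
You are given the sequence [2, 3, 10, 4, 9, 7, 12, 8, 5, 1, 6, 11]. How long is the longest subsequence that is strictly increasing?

Track the smallest tail for each achievable length (strict):
2 → extends → [2]
3 → extends → [2, 3]
10 → extends → [2, 3, 10]
4 → replaces 10 → [2, 3, 4]
9 → extends → [2, 3, 4, 9]
7 → replaces 9 → [2, 3, 4, 7]
12 → extends → [2, 3, 4, 7, 12]
8 → replaces 12 → [2, 3, 4, 7, 8]
5 → replaces 7 → [2, 3, 4, 5, 8]
1 → replaces 2 → [1, 3, 4, 5, 8]
6 → replaces 8 → [1, 3, 4, 5, 6]
11 → extends → [1, 3, 4, 5, 6, 11]
Six tails, so the longest strictly increasing subsequence has length 6 (e.g. 2, 3, 4, 7, 8, 11).

6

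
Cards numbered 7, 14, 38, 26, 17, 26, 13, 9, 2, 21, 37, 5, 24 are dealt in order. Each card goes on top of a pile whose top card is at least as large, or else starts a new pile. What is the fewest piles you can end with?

5

Place each on the leftmost legal pile:
7 → new pile 1 (tops now [7])
14 → new pile 2 (tops now [7, 14])
38 → new pile 3 (tops now [7, 14, 38])
26 → pile 3 (tops now [7, 14, 26])
17 → pile 3 (tops now [7, 14, 17])
26 → new pile 4 (tops now [7, 14, 17, 26])
13 → pile 2 (tops now [7, 13, 17, 26])
9 → pile 2 (tops now [7, 9, 17, 26])
2 → pile 1 (tops now [2, 9, 17, 26])
21 → pile 4 (tops now [2, 9, 17, 21])
37 → new pile 5 (tops now [2, 9, 17, 21, 37])
5 → pile 2 (tops now [2, 5, 17, 21, 37])
24 → pile 5 (tops now [2, 5, 17, 21, 24])
Five piles.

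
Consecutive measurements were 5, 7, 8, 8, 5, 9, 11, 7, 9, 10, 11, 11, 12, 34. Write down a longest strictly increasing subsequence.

5, 7, 8, 9, 10, 11, 12, 34

Patience tails give the LIS length; then backtrack through the dp parents:
5 → extends → [5]
7 → extends → [5, 7]
8 → extends → [5, 7, 8]
8 → already a tail → [5, 7, 8]
5 → already a tail → [5, 7, 8]
9 → extends → [5, 7, 8, 9]
11 → extends → [5, 7, 8, 9, 11]
7 → already a tail → [5, 7, 8, 9, 11]
9 → already a tail → [5, 7, 8, 9, 11]
10 → replaces 11 → [5, 7, 8, 9, 10]
11 → extends → [5, 7, 8, 9, 10, 11]
11 → already a tail → [5, 7, 8, 9, 10, 11]
12 → extends → [5, 7, 8, 9, 10, 11, 12]
34 → extends → [5, 7, 8, 9, 10, 11, 12, 34]
Length 8; one witness is 5, 7, 8, 9, 10, 11, 12, 34.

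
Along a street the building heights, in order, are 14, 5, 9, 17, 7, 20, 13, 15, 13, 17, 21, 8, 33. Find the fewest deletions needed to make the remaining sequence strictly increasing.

6

Fewest deletions = n − (longest strictly increasing subsequence).
Patience tails:
14 → extends → [14]
5 → replaces 14 → [5]
9 → extends → [5, 9]
17 → extends → [5, 9, 17]
7 → replaces 9 → [5, 7, 17]
20 → extends → [5, 7, 17, 20]
13 → replaces 17 → [5, 7, 13, 20]
15 → replaces 20 → [5, 7, 13, 15]
13 → already a tail → [5, 7, 13, 15]
17 → extends → [5, 7, 13, 15, 17]
21 → extends → [5, 7, 13, 15, 17, 21]
8 → replaces 13 → [5, 7, 8, 15, 17, 21]
33 → extends → [5, 7, 8, 15, 17, 21, 33]
Longest strictly increasing subsequence has length 7, so deletions = 13 − 7 = 6.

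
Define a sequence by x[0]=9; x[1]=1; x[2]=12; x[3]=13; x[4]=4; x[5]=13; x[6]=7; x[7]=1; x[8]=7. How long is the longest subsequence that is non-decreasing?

Track the smallest tail for each achievable length (allowing ties):
9 → extends → [9]
1 → replaces 9 → [1]
12 → extends → [1, 12]
13 → extends → [1, 12, 13]
4 → replaces 12 → [1, 4, 13]
13 → extends → [1, 4, 13, 13]
7 → replaces 13 → [1, 4, 7, 13]
1 → replaces 4 → [1, 1, 7, 13]
7 → replaces 13 → [1, 1, 7, 7]
Four tails, so the longest non-decreasing subsequence has length 4 (e.g. 9, 12, 13, 13).

4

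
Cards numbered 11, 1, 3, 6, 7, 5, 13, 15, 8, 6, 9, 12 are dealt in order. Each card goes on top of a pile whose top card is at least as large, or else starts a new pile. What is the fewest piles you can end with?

7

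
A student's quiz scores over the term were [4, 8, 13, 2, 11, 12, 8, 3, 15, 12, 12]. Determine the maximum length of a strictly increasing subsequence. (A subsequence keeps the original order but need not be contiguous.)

Track the smallest tail for each achievable length (strict):
4 → extends → [4]
8 → extends → [4, 8]
13 → extends → [4, 8, 13]
2 → replaces 4 → [2, 8, 13]
11 → replaces 13 → [2, 8, 11]
12 → extends → [2, 8, 11, 12]
8 → already a tail → [2, 8, 11, 12]
3 → replaces 8 → [2, 3, 11, 12]
15 → extends → [2, 3, 11, 12, 15]
12 → already a tail → [2, 3, 11, 12, 15]
12 → already a tail → [2, 3, 11, 12, 15]
Five tails, so the longest strictly increasing subsequence has length 5 (e.g. 4, 8, 11, 12, 15).

5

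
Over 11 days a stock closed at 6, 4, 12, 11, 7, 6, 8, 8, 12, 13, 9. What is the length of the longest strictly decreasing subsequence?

Let dp[i] be the longest strictly decreasing subsequence ending at i:
i:      1  2  3  4  5  6  7  8  9 10 11
a[i]:   6  4 12 11  7  6  8  8 12 13  9
dp:     1  2  1  2  3  4  3  3  1  1  3
Maximum is 4.

4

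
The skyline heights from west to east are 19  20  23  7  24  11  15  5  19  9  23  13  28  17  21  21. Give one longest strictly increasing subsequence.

7, 11, 15, 19, 23, 28

Patience tails give the LIS length; then backtrack through the dp parents:
19 → extends → [19]
20 → extends → [19, 20]
23 → extends → [19, 20, 23]
7 → replaces 19 → [7, 20, 23]
24 → extends → [7, 20, 23, 24]
11 → replaces 20 → [7, 11, 23, 24]
15 → replaces 23 → [7, 11, 15, 24]
5 → replaces 7 → [5, 11, 15, 24]
19 → replaces 24 → [5, 11, 15, 19]
9 → replaces 11 → [5, 9, 15, 19]
23 → extends → [5, 9, 15, 19, 23]
13 → replaces 15 → [5, 9, 13, 19, 23]
28 → extends → [5, 9, 13, 19, 23, 28]
17 → replaces 19 → [5, 9, 13, 17, 23, 28]
21 → replaces 23 → [5, 9, 13, 17, 21, 28]
21 → already a tail → [5, 9, 13, 17, 21, 28]
Length 6; one witness is 7, 11, 15, 19, 23, 28.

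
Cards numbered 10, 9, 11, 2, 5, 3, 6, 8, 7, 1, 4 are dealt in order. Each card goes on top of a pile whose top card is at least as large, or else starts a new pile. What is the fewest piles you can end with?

4

The minimum number of non-increasing subsequences covering a sequence equals the length of its longest strictly increasing subsequence.
LIS length is 4 (e.g. 2, 5, 6, 8), so 4 piles are needed.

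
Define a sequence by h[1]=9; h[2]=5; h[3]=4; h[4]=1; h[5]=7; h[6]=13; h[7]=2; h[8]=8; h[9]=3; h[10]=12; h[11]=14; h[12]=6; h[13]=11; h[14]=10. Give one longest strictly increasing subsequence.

5, 7, 8, 12, 14

Patience tails give the LIS length; then backtrack through the dp parents:
9 → extends → [9]
5 → replaces 9 → [5]
4 → replaces 5 → [4]
1 → replaces 4 → [1]
7 → extends → [1, 7]
13 → extends → [1, 7, 13]
2 → replaces 7 → [1, 2, 13]
8 → replaces 13 → [1, 2, 8]
3 → replaces 8 → [1, 2, 3]
12 → extends → [1, 2, 3, 12]
14 → extends → [1, 2, 3, 12, 14]
6 → replaces 12 → [1, 2, 3, 6, 14]
11 → replaces 14 → [1, 2, 3, 6, 11]
10 → replaces 11 → [1, 2, 3, 6, 10]
Length 5; one witness is 5, 7, 8, 12, 14.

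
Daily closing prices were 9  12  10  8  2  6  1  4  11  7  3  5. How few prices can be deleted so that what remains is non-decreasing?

9

Fewest deletions = n − (longest non-decreasing subsequence).
Patience tails:
9 → extends → [9]
12 → extends → [9, 12]
10 → replaces 12 → [9, 10]
8 → replaces 9 → [8, 10]
2 → replaces 8 → [2, 10]
6 → replaces 10 → [2, 6]
1 → replaces 2 → [1, 6]
4 → replaces 6 → [1, 4]
11 → extends → [1, 4, 11]
7 → replaces 11 → [1, 4, 7]
3 → replaces 4 → [1, 3, 7]
5 → replaces 7 → [1, 3, 5]
Longest non-decreasing subsequence has length 3, so deletions = 12 − 3 = 9.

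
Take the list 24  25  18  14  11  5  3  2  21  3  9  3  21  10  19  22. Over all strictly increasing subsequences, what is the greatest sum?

65

Let S[i] be the best sum of a strictly increasing subsequence ending at i:
i:      1  2  3  4  5  6  7  8  9 10 11 12 13 14 15 16
a[i]:  24 25 18 14 11  5  3  2 21  3  9  3 21 10 19 22
S:     24 49 18 14 11  5  3  2 39  5 14  5 39 24 43 65
Maximum is 65 (e.g. 2 + 3 + 9 + 10 + 19 + 22).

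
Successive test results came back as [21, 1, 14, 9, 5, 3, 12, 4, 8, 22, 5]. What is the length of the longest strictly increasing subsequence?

Track the smallest tail for each achievable length (strict):
21 → extends → [21]
1 → replaces 21 → [1]
14 → extends → [1, 14]
9 → replaces 14 → [1, 9]
5 → replaces 9 → [1, 5]
3 → replaces 5 → [1, 3]
12 → extends → [1, 3, 12]
4 → replaces 12 → [1, 3, 4]
8 → extends → [1, 3, 4, 8]
22 → extends → [1, 3, 4, 8, 22]
5 → replaces 8 → [1, 3, 4, 5, 22]
Five tails, so the longest strictly increasing subsequence has length 5 (e.g. 1, 3, 4, 8, 22).

5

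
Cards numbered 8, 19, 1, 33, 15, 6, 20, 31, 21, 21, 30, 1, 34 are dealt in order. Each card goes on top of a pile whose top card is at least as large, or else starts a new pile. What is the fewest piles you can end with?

6

Place each on the leftmost legal pile:
8 → new pile 1 (tops now [8])
19 → new pile 2 (tops now [8, 19])
1 → pile 1 (tops now [1, 19])
33 → new pile 3 (tops now [1, 19, 33])
15 → pile 2 (tops now [1, 15, 33])
6 → pile 2 (tops now [1, 6, 33])
20 → pile 3 (tops now [1, 6, 20])
31 → new pile 4 (tops now [1, 6, 20, 31])
21 → pile 4 (tops now [1, 6, 20, 21])
21 → pile 4 (tops now [1, 6, 20, 21])
30 → new pile 5 (tops now [1, 6, 20, 21, 30])
1 → pile 1 (tops now [1, 6, 20, 21, 30])
34 → new pile 6 (tops now [1, 6, 20, 21, 30, 34])
Six piles.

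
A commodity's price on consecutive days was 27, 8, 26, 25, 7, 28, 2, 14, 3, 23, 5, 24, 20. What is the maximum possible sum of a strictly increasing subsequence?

69

Let S[i] be the best sum of a strictly increasing subsequence ending at i:
i:      1  2  3  4  5  6  7  8  9 10 11 12 13
a[i]:  27  8 26 25  7 28  2 14  3 23  5 24 20
S:     27  8 34 33  7 62  2 22  5 45 10 69 42
Maximum is 69 (e.g. 8 + 14 + 23 + 24).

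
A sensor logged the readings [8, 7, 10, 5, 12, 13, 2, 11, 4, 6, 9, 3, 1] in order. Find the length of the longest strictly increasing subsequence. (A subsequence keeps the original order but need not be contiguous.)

4

Let dp[i] be the length of the longest such subsequence ending at index i:
i:      1  2  3  4  5  6  7  8  9 10 11 12 13
a[i]:   8  7 10  5 12 13  2 11  4  6  9  3  1
dp:     1  1  2  1  3  4  1  3  2  3  4  2  1
Maximum dp value is 4.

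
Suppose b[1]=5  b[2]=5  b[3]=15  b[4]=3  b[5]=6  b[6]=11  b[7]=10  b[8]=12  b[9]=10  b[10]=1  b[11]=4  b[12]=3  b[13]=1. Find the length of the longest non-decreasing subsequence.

5

Let dp[i] be the length of the longest such subsequence ending at index i:
i:      1  2  3  4  5  6  7  8  9 10 11 12 13
b[i]:   5  5 15  3  6 11 10 12 10  1  4  3  1
dp:     1  2  3  1  3  4  4  5  5  1  2  2  2
Maximum dp value is 5.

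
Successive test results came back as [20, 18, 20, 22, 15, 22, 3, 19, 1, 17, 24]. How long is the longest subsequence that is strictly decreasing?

Negate each value so 'decreasing' becomes 'increasing', then run patience tails on the negated sequence:
-20 → extends → [-20]
-18 → extends → [-20, -18]
-20 → already a tail → [-20, -18]
-22 → replaces -20 → [-22, -18]
-15 → extends → [-22, -18, -15]
-22 → already a tail → [-22, -18, -15]
-3 → extends → [-22, -18, -15, -3]
-19 → replaces -18 → [-22, -19, -15, -3]
-1 → extends → [-22, -19, -15, -3, -1]
-17 → replaces -15 → [-22, -19, -17, -3, -1]
-24 → replaces -22 → [-24, -19, -17, -3, -1]
Five tails, so the longest strictly decreasing subsequence of the original has length 5.

5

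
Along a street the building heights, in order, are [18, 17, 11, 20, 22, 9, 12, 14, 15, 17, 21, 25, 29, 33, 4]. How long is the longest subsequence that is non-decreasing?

9

Let dp[i] be the length of the longest such subsequence ending at index i:
i:      1  2  3  4  5  6  7  8  9 10 11 12 13 14 15
a[i]:  18 17 11 20 22  9 12 14 15 17 21 25 29 33  4
dp:     1  1  1  2  3  1  2  3  4  5  6  7  8  9  1
Maximum dp value is 9.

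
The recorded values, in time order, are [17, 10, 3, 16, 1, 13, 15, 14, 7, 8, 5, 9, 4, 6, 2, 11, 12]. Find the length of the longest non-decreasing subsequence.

Let dp[i] be the length of the longest such subsequence ending at index i:
i:      1  2  3  4  5  6  7  8  9 10 11 12 13 14 15 16 17
a[i]:  17 10  3 16  1 13 15 14  7  8  5  9  4  6  2 11 12
dp:     1  1  1  2  1  2  3  3  2  3  2  4  2  3  2  5  6
Maximum dp value is 6.

6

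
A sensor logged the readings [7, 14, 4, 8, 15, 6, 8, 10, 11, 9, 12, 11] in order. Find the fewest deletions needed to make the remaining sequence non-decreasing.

Fewest deletions = n − (longest non-decreasing subsequence).
i:      1  2  3  4  5  6  7  8  9 10 11 12
a[i]:   7 14  4  8 15  6  8 10 11  9 12 11
dp:     1  2  1  2  3  2  3  4  5  4  6  6
max dp = 6, so deletions = 12 − 6 = 6.

6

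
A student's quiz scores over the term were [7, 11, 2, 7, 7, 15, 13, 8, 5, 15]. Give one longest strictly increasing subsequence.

7, 11, 13, 15

Patience tails give the LIS length; then backtrack through the dp parents:
7 → extends → [7]
11 → extends → [7, 11]
2 → replaces 7 → [2, 11]
7 → replaces 11 → [2, 7]
7 → already a tail → [2, 7]
15 → extends → [2, 7, 15]
13 → replaces 15 → [2, 7, 13]
8 → replaces 13 → [2, 7, 8]
5 → replaces 7 → [2, 5, 8]
15 → extends → [2, 5, 8, 15]
Length 4; one witness is 7, 11, 13, 15.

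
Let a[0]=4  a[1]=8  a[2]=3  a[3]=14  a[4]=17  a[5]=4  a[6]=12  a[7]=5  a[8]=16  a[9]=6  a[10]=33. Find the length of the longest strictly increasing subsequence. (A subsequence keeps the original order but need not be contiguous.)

Let dp[i] be the length of the longest such subsequence ending at index i:
i:      0  1  2  3  4  5  6  7  8  9 10
a[i]:   4  8  3 14 17  4 12  5 16  6 33
dp:     1  2  1  3  4  2  3  3  4  4  5
Maximum dp value is 5.

5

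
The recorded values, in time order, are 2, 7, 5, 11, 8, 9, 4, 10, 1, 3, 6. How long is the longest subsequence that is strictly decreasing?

4

Let dp[i] be the longest strictly decreasing subsequence ending at i:
i:      1  2  3  4  5  6  7  8  9 10 11
a[i]:   2  7  5 11  8  9  4 10  1  3  6
dp:     1  1  2  1  2  2  3  2  4  4  3
Maximum is 4.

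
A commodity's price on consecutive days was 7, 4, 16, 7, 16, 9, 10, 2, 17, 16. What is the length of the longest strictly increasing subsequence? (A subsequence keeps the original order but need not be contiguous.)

Let dp[i] be the length of the longest such subsequence ending at index i:
i:      1  2  3  4  5  6  7  8  9 10
a[i]:   7  4 16  7 16  9 10  2 17 16
dp:     1  1  2  2  3  3  4  1  5  5
Maximum dp value is 5.

5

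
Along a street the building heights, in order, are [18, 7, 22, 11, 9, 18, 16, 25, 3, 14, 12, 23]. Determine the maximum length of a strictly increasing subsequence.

Let dp[i] be the length of the longest such subsequence ending at index i:
i:      1  2  3  4  5  6  7  8  9 10 11 12
a[i]:  18  7 22 11  9 18 16 25  3 14 12 23
dp:     1  1  2  2  2  3  3  4  1  3  3  4
Maximum dp value is 4.

4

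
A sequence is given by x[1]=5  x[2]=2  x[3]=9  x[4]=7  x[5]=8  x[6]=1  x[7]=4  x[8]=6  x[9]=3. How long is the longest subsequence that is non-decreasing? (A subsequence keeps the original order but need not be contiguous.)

3

Track the smallest tail for each achievable length (allowing ties):
5 → extends → [5]
2 → replaces 5 → [2]
9 → extends → [2, 9]
7 → replaces 9 → [2, 7]
8 → extends → [2, 7, 8]
1 → replaces 2 → [1, 7, 8]
4 → replaces 7 → [1, 4, 8]
6 → replaces 8 → [1, 4, 6]
3 → replaces 4 → [1, 3, 6]
Three tails, so the longest non-decreasing subsequence has length 3 (e.g. 5, 7, 8).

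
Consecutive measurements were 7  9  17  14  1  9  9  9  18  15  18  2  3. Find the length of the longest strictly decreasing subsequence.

Let dp[i] be the longest strictly decreasing subsequence ending at i:
i:      1  2  3  4  5  6  7  8  9 10 11 12 13
a[i]:   7  9 17 14  1  9  9  9 18 15 18  2  3
dp:     1  1  1  2  3  3  3  3  1  2  1  4  4
Maximum is 4.

4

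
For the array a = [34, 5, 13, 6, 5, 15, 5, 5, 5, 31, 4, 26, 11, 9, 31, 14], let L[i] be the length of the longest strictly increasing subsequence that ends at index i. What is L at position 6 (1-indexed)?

dp[i] = 1 + max{dp[j] : j<i, a[j]<a[i]} (or 1 if no such j):
i:      1  2  3  4  5  6  7  8  9 10 11 12 13 14 15 16
a[i]:  34  5 13  6  5 15  5  5  5 31  4 26 11  9 31 14
dp:     1  1  2  2  1  3  1  1  1  4  1  4  3  3  5  4
At index 6 the value is 3.

3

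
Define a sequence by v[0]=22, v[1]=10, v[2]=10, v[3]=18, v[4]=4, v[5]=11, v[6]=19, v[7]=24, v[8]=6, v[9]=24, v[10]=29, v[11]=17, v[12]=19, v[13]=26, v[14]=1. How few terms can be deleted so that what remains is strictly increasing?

Fewest deletions = n − (longest strictly increasing subsequence).
Patience tails:
22 → extends → [22]
10 → replaces 22 → [10]
10 → already a tail → [10]
18 → extends → [10, 18]
4 → replaces 10 → [4, 18]
11 → replaces 18 → [4, 11]
19 → extends → [4, 11, 19]
24 → extends → [4, 11, 19, 24]
6 → replaces 11 → [4, 6, 19, 24]
24 → already a tail → [4, 6, 19, 24]
29 → extends → [4, 6, 19, 24, 29]
17 → replaces 19 → [4, 6, 17, 24, 29]
19 → replaces 24 → [4, 6, 17, 19, 29]
26 → replaces 29 → [4, 6, 17, 19, 26]
1 → replaces 4 → [1, 6, 17, 19, 26]
Longest strictly increasing subsequence has length 5, so deletions = 15 − 5 = 10.

10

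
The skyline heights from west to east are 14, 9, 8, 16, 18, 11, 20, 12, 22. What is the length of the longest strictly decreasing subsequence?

Negate each value so 'decreasing' becomes 'increasing', then run patience tails on the negated sequence:
-14 → extends → [-14]
-9 → extends → [-14, -9]
-8 → extends → [-14, -9, -8]
-16 → replaces -14 → [-16, -9, -8]
-18 → replaces -16 → [-18, -9, -8]
-11 → replaces -9 → [-18, -11, -8]
-20 → replaces -18 → [-20, -11, -8]
-12 → replaces -11 → [-20, -12, -8]
-22 → replaces -20 → [-22, -12, -8]
Three tails, so the longest strictly decreasing subsequence of the original has length 3.

3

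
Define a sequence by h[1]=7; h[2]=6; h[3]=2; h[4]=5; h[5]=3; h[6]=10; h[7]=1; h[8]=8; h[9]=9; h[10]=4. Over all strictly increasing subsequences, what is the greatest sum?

24

Let S[i] be the best sum of a strictly increasing subsequence ending at i:
i:      1  2  3  4  5  6  7  8  9 10
h[i]:   7  6  2  5  3 10  1  8  9  4
S:      7  6  2  7  5 17  1 15 24  9
Maximum is 24 (e.g. 2 + 5 + 8 + 9).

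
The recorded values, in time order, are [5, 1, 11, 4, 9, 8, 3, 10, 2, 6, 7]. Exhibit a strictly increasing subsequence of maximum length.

Patience tails give the LIS length; then backtrack through the dp parents:
5 → extends → [5]
1 → replaces 5 → [1]
11 → extends → [1, 11]
4 → replaces 11 → [1, 4]
9 → extends → [1, 4, 9]
8 → replaces 9 → [1, 4, 8]
3 → replaces 4 → [1, 3, 8]
10 → extends → [1, 3, 8, 10]
2 → replaces 3 → [1, 2, 8, 10]
6 → replaces 8 → [1, 2, 6, 10]
7 → replaces 10 → [1, 2, 6, 7]
Length 4; one witness is 1, 4, 9, 10.

1, 4, 9, 10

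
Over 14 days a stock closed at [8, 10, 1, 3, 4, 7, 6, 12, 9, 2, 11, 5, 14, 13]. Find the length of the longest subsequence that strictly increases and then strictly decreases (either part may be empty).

8

inc[i] = longest strictly increasing subsequence ending at i; dec[i] = longest strictly decreasing subsequence starting at i:
i:      1  2  3  4  5  6  7  8  9 10 11 12 13 14
a[i]:   8 10  1  3  4  7  6 12  9  2 11  5 14 13
inc:    1  2  1  2  3  4  4  5  5  2  6  4  7  7
dec:    4  4  1  2  2  3  2  3  2  1  2  1  2  1
Best peak at i=13 (value 14): inc=7, dec=2, length 7+2−1 = 8.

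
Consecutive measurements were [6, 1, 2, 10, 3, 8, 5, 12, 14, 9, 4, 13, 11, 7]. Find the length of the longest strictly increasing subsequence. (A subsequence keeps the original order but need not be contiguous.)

6

Let dp[i] be the length of the longest such subsequence ending at index i:
i:      1  2  3  4  5  6  7  8  9 10 11 12 13 14
a[i]:   6  1  2 10  3  8  5 12 14  9  4 13 11  7
dp:     1  1  2  3  3  4  4  5  6  5  4  6  6  5
Maximum dp value is 6.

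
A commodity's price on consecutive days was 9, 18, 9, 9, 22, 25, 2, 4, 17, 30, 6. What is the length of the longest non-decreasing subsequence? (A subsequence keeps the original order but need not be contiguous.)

6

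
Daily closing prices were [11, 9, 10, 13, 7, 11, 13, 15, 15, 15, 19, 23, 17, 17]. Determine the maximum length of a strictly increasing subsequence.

Track the smallest tail for each achievable length (strict):
11 → extends → [11]
9 → replaces 11 → [9]
10 → extends → [9, 10]
13 → extends → [9, 10, 13]
7 → replaces 9 → [7, 10, 13]
11 → replaces 13 → [7, 10, 11]
13 → extends → [7, 10, 11, 13]
15 → extends → [7, 10, 11, 13, 15]
15 → already a tail → [7, 10, 11, 13, 15]
15 → already a tail → [7, 10, 11, 13, 15]
19 → extends → [7, 10, 11, 13, 15, 19]
23 → extends → [7, 10, 11, 13, 15, 19, 23]
17 → replaces 19 → [7, 10, 11, 13, 15, 17, 23]
17 → already a tail → [7, 10, 11, 13, 15, 17, 23]
Seven tails, so the longest strictly increasing subsequence has length 7 (e.g. 9, 10, 11, 13, 15, 19, 23).

7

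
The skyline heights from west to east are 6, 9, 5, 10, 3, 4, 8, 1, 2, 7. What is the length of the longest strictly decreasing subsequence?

Let dp[i] be the longest strictly decreasing subsequence ending at i:
i:      1  2  3  4  5  6  7  8  9 10
a[i]:   6  9  5 10  3  4  8  1  2  7
dp:     1  1  2  1  3  3  2  4  4  3
Maximum is 4.

4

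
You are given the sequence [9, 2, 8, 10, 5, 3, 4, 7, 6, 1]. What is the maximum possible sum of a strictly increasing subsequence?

Let S[i] be the best sum of a strictly increasing subsequence ending at i:
i:      1  2  3  4  5  6  7  8  9 10
a[i]:   9  2  8 10  5  3  4  7  6  1
S:      9  2 10 20  7  5  9 16 15  1
Maximum is 20 (e.g. 2 + 8 + 10).

20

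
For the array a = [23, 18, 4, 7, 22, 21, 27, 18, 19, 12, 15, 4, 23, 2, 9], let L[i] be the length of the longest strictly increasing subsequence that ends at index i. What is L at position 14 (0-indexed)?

dp[i] = 1 + max{dp[j] : j<i, a[j]<a[i]} (or 1 if no such j):
i:      0  1  2  3  4  5  6  7  8  9 10 11 12 13 14
a[i]:  23 18  4  7 22 21 27 18 19 12 15  4 23  2  9
dp:     1  1  1  2  3  3  4  3  4  3  4  1  5  1  3
At index 14 the value is 3.

3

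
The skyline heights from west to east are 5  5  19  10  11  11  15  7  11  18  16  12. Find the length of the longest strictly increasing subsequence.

5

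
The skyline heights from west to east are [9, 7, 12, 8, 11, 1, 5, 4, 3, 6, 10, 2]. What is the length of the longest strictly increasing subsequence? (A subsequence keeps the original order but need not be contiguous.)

4

Let dp[i] be the length of the longest such subsequence ending at index i:
i:      1  2  3  4  5  6  7  8  9 10 11 12
a[i]:   9  7 12  8 11  1  5  4  3  6 10  2
dp:     1  1  2  2  3  1  2  2  2  3  4  2
Maximum dp value is 4.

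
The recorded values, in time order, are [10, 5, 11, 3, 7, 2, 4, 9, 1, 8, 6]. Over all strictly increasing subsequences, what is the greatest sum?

Let S[i] be the best sum of a strictly increasing subsequence ending at i:
i:      1  2  3  4  5  6  7  8  9 10 11
a[i]:  10  5 11  3  7  2  4  9  1  8  6
S:     10  5 21  3 12  2  7 21  1 20 13
Maximum is 21 (e.g. 10 + 11).

21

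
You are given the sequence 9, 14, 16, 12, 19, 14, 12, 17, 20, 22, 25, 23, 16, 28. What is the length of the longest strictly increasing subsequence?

Track the smallest tail for each achievable length (strict):
9 → extends → [9]
14 → extends → [9, 14]
16 → extends → [9, 14, 16]
12 → replaces 14 → [9, 12, 16]
19 → extends → [9, 12, 16, 19]
14 → replaces 16 → [9, 12, 14, 19]
12 → already a tail → [9, 12, 14, 19]
17 → replaces 19 → [9, 12, 14, 17]
20 → extends → [9, 12, 14, 17, 20]
22 → extends → [9, 12, 14, 17, 20, 22]
25 → extends → [9, 12, 14, 17, 20, 22, 25]
23 → replaces 25 → [9, 12, 14, 17, 20, 22, 23]
16 → replaces 17 → [9, 12, 14, 16, 20, 22, 23]
28 → extends → [9, 12, 14, 16, 20, 22, 23, 28]
Eight tails, so the longest strictly increasing subsequence has length 8 (e.g. 9, 14, 16, 19, 20, 22, 25, 28).

8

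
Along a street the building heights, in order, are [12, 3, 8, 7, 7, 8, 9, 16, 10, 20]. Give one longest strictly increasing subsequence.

Patience tails give the LIS length; then backtrack through the dp parents:
12 → extends → [12]
3 → replaces 12 → [3]
8 → extends → [3, 8]
7 → replaces 8 → [3, 7]
7 → already a tail → [3, 7]
8 → extends → [3, 7, 8]
9 → extends → [3, 7, 8, 9]
16 → extends → [3, 7, 8, 9, 16]
10 → replaces 16 → [3, 7, 8, 9, 10]
20 → extends → [3, 7, 8, 9, 10, 20]
Length 6; one witness is 3, 7, 8, 9, 16, 20.

3, 7, 8, 9, 16, 20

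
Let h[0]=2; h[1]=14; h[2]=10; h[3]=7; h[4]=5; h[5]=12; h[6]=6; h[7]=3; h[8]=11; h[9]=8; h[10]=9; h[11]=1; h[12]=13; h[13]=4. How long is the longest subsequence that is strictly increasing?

Track the smallest tail for each achievable length (strict):
2 → extends → [2]
14 → extends → [2, 14]
10 → replaces 14 → [2, 10]
7 → replaces 10 → [2, 7]
5 → replaces 7 → [2, 5]
12 → extends → [2, 5, 12]
6 → replaces 12 → [2, 5, 6]
3 → replaces 5 → [2, 3, 6]
11 → extends → [2, 3, 6, 11]
8 → replaces 11 → [2, 3, 6, 8]
9 → extends → [2, 3, 6, 8, 9]
1 → replaces 2 → [1, 3, 6, 8, 9]
13 → extends → [1, 3, 6, 8, 9, 13]
4 → replaces 6 → [1, 3, 4, 8, 9, 13]
Six tails, so the longest strictly increasing subsequence has length 6 (e.g. 2, 5, 6, 8, 9, 13).

6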